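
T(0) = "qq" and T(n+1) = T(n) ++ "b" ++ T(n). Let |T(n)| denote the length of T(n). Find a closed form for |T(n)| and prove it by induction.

Claim: |T(n)| = 3·2^n − 1.

Base case: |T(0)| = 2, and 3·2^0 − 1 = 2.
Assume |T(k)| = 3·2^k − 1.
Then |T(k+1)| = |T(k)| + 1 + |T(k)| = 2|T(k)| + 1 = 2(3·2^k − 1) + 1 = 3·2^{k+1} − 2 + 1 = 3·2^{k+1} − 1.
Hence |T(n)| = 3·2^n − 1 for every n ≥ 0, by induction.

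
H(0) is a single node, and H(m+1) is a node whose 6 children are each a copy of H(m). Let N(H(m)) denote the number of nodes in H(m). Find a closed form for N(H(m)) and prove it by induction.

Claim: N(H(m)) = (6^{m+1} − 1)/5.

Base case: N(H(0)) = 1, and (6^{0+1} − 1)/5 = 1.
Assume N(H(r)) = (6^{r+1} − 1)/5.
Then N(H(r+1)) = 1 + 6N(H(r)) = 1 + 6·(6^{r+1} − 1)/5 = 1 + (6^{r+2} − 6)/5 = (5 + 6^{r+2} − 6)/5 = (6^{r+2} − 1)/5.
This completes the inductive step, so N(H(m)) = (6^{m+1} − 1)/5 for all m ≥ 0.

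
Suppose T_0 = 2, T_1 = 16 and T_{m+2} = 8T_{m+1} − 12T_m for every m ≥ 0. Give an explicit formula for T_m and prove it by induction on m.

Claim: T_m = 3·6^m − 2^m.

Base cases: T_0 = 2 and 3·6^0 − 2^0 = 2; T_1 = 16 and 3·6^1 − 2^1 = 16.
Assume T_i = 3·6^i − 2^i for all 0 ≤ i ≤ j, where j ≥ 1.
Then T_{j+1} = 8T_j − 12T_{j−1} = 8·(3·6^j − 2^j) − 12·(3·6^{j−1} − 2^{j−1}) = 3·(8·6 − 12)6^{j−1} − (8·2 − 12)2^{j−1} = 108·6^{j−1} − 4·2^{j−1} = 3·6^{j+1} − 2^{j+1}.
So the formula holds for j+1, and by strong induction T_m = 3·6^m − 2^m for all m ≥ 0.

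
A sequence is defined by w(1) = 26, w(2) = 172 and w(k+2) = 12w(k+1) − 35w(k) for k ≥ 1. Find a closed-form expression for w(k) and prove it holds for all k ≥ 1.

Claim: w(k) = 3·7^k + 5^k.

Base cases: w(1) = 26 and 3·7^1 + 5^1 = 26; w(2) = 172 and 3·7^2 + 5^2 = 172.
Assume w(j) = 3·7^j + 5^j for all 1 ≤ j ≤ m, where m ≥ 2.
Then w(m+1) = 12w(m) − 35w(m−1) = 12·(3·7^m + 5^m) − 35·(3·7^{m−1} + 5^{m−1}) = 3·(12·7 − 35)7^{m−1} + (12·5 − 35)5^{m−1} = 147·7^{m−1} + 25·5^{m−1} = 3·7^{m+1} + 5^{m+1}.
This completes the inductive step, so w(k) = 3·7^k + 5^k for all k ≥ 1.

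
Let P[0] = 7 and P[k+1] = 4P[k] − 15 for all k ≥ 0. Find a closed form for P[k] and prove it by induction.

Claim: P[k] = 2·4^k + 5.

Base case: P[0] = 7, and 2·4^0 + 5 = 2 + 5 = 7.
Assume P[j] = 2·4^j + 5 for some j ≥ 0.
Then P[j+1] = 4P[j] − 15 = 4·(2·4^j + 5) − 15 = 8·4^j + 20 − 15 = 2·4^{j+1} + 5.
So the formula holds for j+1, and by induction P[k] = 2·4^k + 5 for all k ≥ 0.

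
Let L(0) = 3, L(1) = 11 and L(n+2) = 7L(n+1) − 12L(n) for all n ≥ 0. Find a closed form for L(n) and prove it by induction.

Claim: L(n) = 2·4^n + 3^n.

Base cases: L(0) = 3 and 2·4^0 + 3^0 = 3; L(1) = 11 and 2·4^1 + 3^1 = 11.
Assume L(j) = 2·4^j + 3^j for all 0 ≤ j ≤ m, where m ≥ 1.
Then L(m+1) = 7L(m) − 12L(m−1) = 7·(2·4^m + 3^m) − 12·(2·4^{m−1} + 3^{m−1}) = 2·(7·4 − 12)4^{m−1} + (7·3 − 12)3^{m−1} = 32·4^{m−1} + 9·3^{m−1} = 2·4^{m+1} + 3^{m+1}.
So the formula holds for m+1, and by strong induction L(n) = 2·4^n + 3^n for all n ≥ 0.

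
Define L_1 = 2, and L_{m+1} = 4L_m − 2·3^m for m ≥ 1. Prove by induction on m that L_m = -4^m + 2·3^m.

Base case: L_1 = 2, and -4^1 + 2·3^1 = -4 + 6 = 2.
Assume L_r = -4^r + 2·3^r for some r ≥ 1.
Then L_{r+1} = 4L_r − 2·3^r = 4·(-4^r + 2·3^r) − 2·3^r = -4^{r+1} + 8·3^r − 2·3^r = -4^{r+1} + 6·3^r = -4^{r+1} + 2·3^{r+1}.
So the formula holds for r+1, and by induction L_m = -4^m + 2·3^m for all m ≥ 1.

L_m = -4^m + 2·3^m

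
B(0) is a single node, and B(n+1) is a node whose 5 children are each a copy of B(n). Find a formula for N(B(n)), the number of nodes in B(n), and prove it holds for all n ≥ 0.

Claim: N(B(n)) = (5^{n+1} − 1)/4.

Base case: N(B(0)) = 1, and (5^{0+1} − 1)/4 = 1.
Assume N(B(r)) = (5^{r+1} − 1)/4.
Then N(B(r+1)) = 1 + 5N(B(r)) = 1 + 5·(5^{r+1} − 1)/4 = 1 + (5^{r+2} − 5)/4 = (4 + 5^{r+2} − 5)/4 = (5^{r+2} − 1)/4.
So the formula holds for r+1, and by induction N(B(n)) = (5^{n+1} − 1)/4 for all n ≥ 0.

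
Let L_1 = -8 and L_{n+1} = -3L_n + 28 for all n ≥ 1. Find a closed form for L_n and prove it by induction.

Claim: L_n = 5·(-3)^n + 7.

Base case: L_1 = -8, and 5·(-3)^1 + 7 = -15 + 7 = -8.
Assume L_m = 5·(-3)^m + 7 for some m ≥ 1.
Then L_{m+1} = -3L_m + 28 = -3·(5·(-3)^m + 7) + 28 = -15·(-3)^m − 21 + 28 = 5·(-3)^{m+1} + 7.
This completes the inductive step, so L_n = 5·(-3)^n + 7 for all n ≥ 1.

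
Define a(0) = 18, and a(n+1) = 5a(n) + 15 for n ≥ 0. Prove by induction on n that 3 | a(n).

Base case: a(0) = 18 = 3·6, so 3 | a(0).
Assume 3 | a(r), so a(r) = 3t for some integer t.
Then a(r+1) = 5a(r) + 15 = 5·(3t) + 15 = 3(5t + 5), so 3 | a(r+1).
This completes the inductive step, so 3 | a(n) for all n ≥ 0.

3 | a(n)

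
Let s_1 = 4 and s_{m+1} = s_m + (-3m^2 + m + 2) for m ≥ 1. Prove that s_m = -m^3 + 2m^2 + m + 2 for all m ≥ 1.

Base case: s_1 = 4, and -1^3 + 2·1^2 + 1 + 2 = 4.
Assume s_k = -k^3 + 2k^2 + k + 2.
Then s_{k+1} = s_k + (-3k^2 + k + 2) = (-k^3 + 2k^2 + k + 2) + (-3k^2 + k + 2) = -k^3 − k^2 + 2k + 4,
and -(k+1)^3 + 2·(k+1)^2 + (k+1) + 2 = -k^3 − k^2 + 2k + 4.
By induction, s_m = -m^3 + 2m^2 + m + 2 for all m ≥ 1.

s_m = -m^3 + 2m^2 + m + 2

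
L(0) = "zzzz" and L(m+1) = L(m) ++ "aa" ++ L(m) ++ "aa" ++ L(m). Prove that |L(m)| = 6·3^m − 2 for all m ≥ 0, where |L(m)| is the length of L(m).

Base case: |L(0)| = 4, and 6·3^0 − 2 = 4.
Assume |L(j)| = 6·3^j − 2.
Then |L(j+1)| = 3|L(j)| + 4 = 3(6·3^j − 2) + 4 = 6·3^{j+1} − 6 + 4 = 6·3^{j+1} − 2.
Hence |L(m)| = 6·3^m − 2 for every m ≥ 0, by induction.

|L(m)| = 6·3^m − 2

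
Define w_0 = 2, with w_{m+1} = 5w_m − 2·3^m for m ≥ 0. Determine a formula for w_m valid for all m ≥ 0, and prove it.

Claim: w_m = 5^m + 3^m.

Base case: w_0 = 2, and 5^0 + 3^0 = 1 + 1 = 2.
Assume w_r = 5^r + 3^r for some r ≥ 0.
Then w_{r+1} = 5w_r − 2·3^r = 5·(5^r + 3^r) − 2·3^r = 5^{r+1} + 5·3^r − 2·3^r = 5^{r+1} + 3·3^r = 5^{r+1} + 3^{r+1}.
So the formula holds for r+1, and by induction w_m = 5^m + 3^m for all m ≥ 0.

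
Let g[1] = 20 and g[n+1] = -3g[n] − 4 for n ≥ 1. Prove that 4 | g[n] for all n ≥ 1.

Base case: g[1] = 20 = 4·5, so 4 | g[1].
Assume 4 | g[k], so g[k] = 4t for some integer t.
Then g[k+1] = -3g[k] − 4 = -3·(4t) − 4 = 4(-3t − 1), so 4 | g[k+1].
This completes the inductive step, so 4 | g[n] for all n ≥ 1.

4 | g[n]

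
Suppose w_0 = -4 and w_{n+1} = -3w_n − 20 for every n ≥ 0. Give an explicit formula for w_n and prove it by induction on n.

Claim: w_n = (-3)^n − 5.

Base case: w_0 = -4, and (-3)^0 − 5 = 1 − 5 = -4.
Assume w_r = (-3)^r − 5 for some r ≥ 0.
Then w_{r+1} = -3w_r − 20 = -3·((-3)^r − 5) − 20 = -3·(-3)^r + 15 − 20 = (-3)^{r+1} − 5.
So the formula holds for r+1, and by induction w_n = (-3)^n − 5 for all n ≥ 0.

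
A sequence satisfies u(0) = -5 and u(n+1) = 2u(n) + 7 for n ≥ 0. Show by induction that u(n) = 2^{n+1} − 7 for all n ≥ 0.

Base case: u(0) = -5, and 2^{0+1} − 7 = 2 − 7 = -5.
Assume u(k) = 2^{k+1} − 7 for some k ≥ 0.
Then u(k+1) = 2u(k) + 7 = 2·(2^{k+1} − 7) + 7 = 2^{k+2} − 14 + 7 = 2^{k+2} − 7.
By induction, u(n) = 2^{n+1} − 7 for all n ≥ 0.

u(n) = 2^{n+1} − 7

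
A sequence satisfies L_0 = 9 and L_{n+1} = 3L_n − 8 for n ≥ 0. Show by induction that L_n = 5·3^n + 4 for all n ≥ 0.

Base case: L_0 = 9, and 5·3^0 + 4 = 5 + 4 = 9.
Assume L_k = 5·3^k + 4 for some k ≥ 0.
Then L_{k+1} = 3L_k − 8 = 3·(5·3^k + 4) − 8 = 15·3^k + 12 − 8 = 5·3^{k+1} + 4.
Hence L_n = 5·3^n + 4 for every n ≥ 0, by induction.

L_n = 5·3^n + 4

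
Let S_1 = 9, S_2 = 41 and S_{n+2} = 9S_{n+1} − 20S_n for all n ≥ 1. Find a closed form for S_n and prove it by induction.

Claim: S_n = 5^n + 4^n.

Base cases: S_1 = 9 and 5^1 + 4^1 = 9; S_2 = 41 and 5^2 + 4^2 = 41.
Assume S_j = 5^j + 4^j for all 1 ≤ j ≤ m, where m ≥ 2.
Then S_{m+1} = 9S_m − 20S_{m−1} = 9·(5^m + 4^m) − 20·(5^{m−1} + 4^{m−1}) = (9·5 − 20)5^{m−1} + (9·4 − 20)4^{m−1} = 25·5^{m−1} + 16·4^{m−1} = 5^{m+1} + 4^{m+1}.
By strong induction, S_n = 5^n + 4^n for all n ≥ 1.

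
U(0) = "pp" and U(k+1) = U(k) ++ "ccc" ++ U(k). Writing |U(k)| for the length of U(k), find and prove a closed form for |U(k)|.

Claim: |U(k)| = 5·2^k − 3.

Base case: |U(0)| = 2, and 5·2^0 − 3 = 2.
Assume |U(j)| = 5·2^j − 3.
Then |U(j+1)| = |U(j)| + 3 + |U(j)| = 2|U(j)| + 3 = 2(5·2^j − 3) + 3 = 5·2^{j+1} − 6 + 3 = 5·2^{j+1} − 3.
This completes the inductive step, so |U(k)| = 5·2^k − 3 for all k ≥ 0.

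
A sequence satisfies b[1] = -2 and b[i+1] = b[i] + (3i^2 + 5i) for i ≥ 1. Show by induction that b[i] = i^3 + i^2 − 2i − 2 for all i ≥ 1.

Base case: b[1] = -2, and 1^3 + 1^2 − 2·1 − 2 = -2.
Assume b[r] = r^3 + r^2 − 2r − 2.
Then b[r+1] = b[r] + (3r^2 + 5r) = (r^3 + r^2 − 2r − 2) + (3r^2 + 5r) = r^3 + 4r^2 + 3r − 2,
and (r+1)^3 + (r+1)^2 − 2·(r+1) − 2 = r^3 + 4r^2 + 3r − 2.
By induction, b[i] = i^3 + i^2 − 2i − 2 for all i ≥ 1.

b[i] = i^3 + i^2 − 2i − 2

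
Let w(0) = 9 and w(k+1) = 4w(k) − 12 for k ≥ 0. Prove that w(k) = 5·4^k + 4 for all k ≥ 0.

Base case: w(0) = 9, and 5·4^0 + 4 = 5 + 4 = 9.
Assume w(m) = 5·4^m + 4 for some m ≥ 0.
Then w(m+1) = 4w(m) − 12 = 4·(5·4^m + 4) − 12 = 20·4^m + 16 − 12 = 5·4^{m+1} + 4.
Hence w(k) = 5·4^k + 4 for every k ≥ 0, by induction.

w(k) = 5·4^k + 4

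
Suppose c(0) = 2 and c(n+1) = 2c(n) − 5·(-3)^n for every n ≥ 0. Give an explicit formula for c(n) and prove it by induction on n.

Claim: c(n) = 2^n + (-3)^n.

Base case: c(0) = 2, and 2^0 + (-3)^0 = 1 + 1 = 2.
Assume c(j) = 2^j + (-3)^j for some j ≥ 0.
Then c(j+1) = 2c(j) − 5·(-3)^j = 2·(2^j + (-3)^j) − 5·(-3)^j = 2^{j+1} + 2·(-3)^j − 5·(-3)^j = 2^{j+1} − 3·(-3)^j = 2^{j+1} + (-3)^{j+1}.
By induction, c(n) = 2^n + (-3)^n for all n ≥ 0.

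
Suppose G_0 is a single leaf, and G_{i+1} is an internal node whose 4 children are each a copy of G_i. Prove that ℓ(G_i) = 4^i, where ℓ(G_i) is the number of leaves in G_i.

Base case: ℓ(G_0) = 1, and 4^0 = 1.
Assume ℓ(G_j) = 4^j.
Then ℓ(G_{j+1}) = 4·ℓ(G_j) = 4·4^j = 4^{j+1}.
By induction, ℓ(G_i) = 4^i for all i ≥ 0.

ℓ(G_i) = 4^i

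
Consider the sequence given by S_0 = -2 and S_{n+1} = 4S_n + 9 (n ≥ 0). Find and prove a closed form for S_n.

Claim: S_n = 4^n − 3.

Base case: S_0 = -2, and 4^0 − 3 = 1 − 3 = -2.
Assume S_k = 4^k − 3 for some k ≥ 0.
Then S_{k+1} = 4S_k + 9 = 4·(4^k − 3) + 9 = 4^{k+1} − 12 + 9 = 4^{k+1} − 3.
Hence S_n = 4^n − 3 for every n ≥ 0, by induction.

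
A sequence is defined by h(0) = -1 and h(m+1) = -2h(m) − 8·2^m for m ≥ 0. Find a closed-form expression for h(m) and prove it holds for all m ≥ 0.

Claim: h(m) = (-2)^m − 2·2^m.

Base case: h(0) = -1, and (-2)^0 − 2·2^0 = 1 − 2 = -1.
Assume h(k) = (-2)^k − 2·2^k for some k ≥ 0.
Then h(k+1) = -2h(k) − 8·2^k = -2·((-2)^k − 2·2^k) − 8·2^k = (-2)^{k+1} + 4·2^k − 8·2^k = (-2)^{k+1} − 4·2^k = (-2)^{k+1} − 2·2^{k+1}.
This completes the inductive step, so h(m) = (-2)^m − 2·2^m for all m ≥ 0.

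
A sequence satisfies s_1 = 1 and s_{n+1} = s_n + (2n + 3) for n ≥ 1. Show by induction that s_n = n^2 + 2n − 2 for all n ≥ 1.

Base case: s_1 = 1, and 1^2 + 2·1 − 2 = 1.
Assume s_r = r^2 + 2r − 2.
Then s_{r+1} = s_r + (2r + 3) = (r^2 + 2r − 2) + (2r + 3) = r^2 + 4r + 1,
and (r+1)^2 + 2·(r+1) − 2 = r^2 + 4r + 1.
This completes the inductive step, so s_n = n^2 + 2n − 2 for all n ≥ 1.

s_n = n^2 + 2n − 2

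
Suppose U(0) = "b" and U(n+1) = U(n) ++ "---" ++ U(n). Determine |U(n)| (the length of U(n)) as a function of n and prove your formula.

Claim: |U(n)| = 2^{n+2} − 3.

Base case: |U(0)| = 1, and 2^{0+2} − 3 = 1.
Assume |U(r)| = 2^{r+2} − 3.
Then |U(r+1)| = |U(r)| + 3 + |U(r)| = 2|U(r)| + 3 = 2(2^{r+2} − 3) + 3 = 2^{r+3} − 6 + 3 = 2^{r+3} − 3.
Hence |U(n)| = 2^{n+2} − 3 for every n ≥ 0, by induction.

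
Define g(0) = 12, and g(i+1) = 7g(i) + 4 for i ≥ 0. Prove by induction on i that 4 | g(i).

Base case: g(0) = 12 = 4·3, so 4 | g(0).
Assume 4 | g(r), so g(r) = 4t for some integer t.
Then g(r+1) = 7g(r) + 4 = 7·(4t) + 4 = 4(7t + 1), so 4 | g(r+1).
Hence 4 | g(i) for every i ≥ 0, by induction.

4 | g(i)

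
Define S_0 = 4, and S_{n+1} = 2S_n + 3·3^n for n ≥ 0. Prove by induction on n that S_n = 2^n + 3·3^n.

Base case: S_0 = 4, and 2^0 + 3·3^0 = 1 + 3 = 4.
Assume S_j = 2^j + 3·3^j for some j ≥ 0.
Then S_{j+1} = 2S_j + 3·3^j = 2·(2^j + 3·3^j) + 3·3^j = 2^{j+1} + 6·3^j + 3·3^j = 2^{j+1} + 9·3^j = 2^{j+1} + 3·3^{j+1}.
Hence S_n = 2^n + 3·3^n for every n ≥ 0, by induction.

S_n = 2^n + 3·3^n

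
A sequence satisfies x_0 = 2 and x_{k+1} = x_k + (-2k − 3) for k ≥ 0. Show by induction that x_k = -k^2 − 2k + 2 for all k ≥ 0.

Base case: x_0 = 2, and -0^2 − 2·0 + 2 = 2.
Assume x_m = -m^2 − 2m + 2.
Then x_{m+1} = x_m + (-2m − 3) = (-m^2 − 2m + 2) + (-2m − 3) = -m^2 − 4m − 1,
and -(m+1)^2 − 2·(m+1) + 2 = -m^2 − 4m − 1.
This completes the inductive step, so x_k = -k^2 − 2k + 2 for all k ≥ 0.

x_k = -k^2 − 2k + 2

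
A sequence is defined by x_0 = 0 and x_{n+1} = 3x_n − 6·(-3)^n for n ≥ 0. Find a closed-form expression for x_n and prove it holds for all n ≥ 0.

Claim: x_n = -3^n + (-3)^n.

Base case: x_0 = 0, and -3^0 + (-3)^0 = -1 + 1 = 0.
Assume x_m = -3^m + (-3)^m for some m ≥ 0.
Then x_{m+1} = 3x_m − 6·(-3)^m = 3·(-3^m + (-3)^m) − 6·(-3)^m = -3^{m+1} + 3·(-3)^m − 6·(-3)^m = -3^{m+1} − 3·(-3)^m = -3^{m+1} + (-3)^{m+1}.
By induction, x_n = -3^n + (-3)^n for all n ≥ 0.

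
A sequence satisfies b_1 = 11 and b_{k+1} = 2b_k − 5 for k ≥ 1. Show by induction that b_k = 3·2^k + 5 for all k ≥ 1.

Base case: b_1 = 11, and 3·2^1 + 5 = 6 + 5 = 11.
Assume b_r = 3·2^r + 5 for some r ≥ 1.
Then b_{r+1} = 2b_r − 5 = 2·(3·2^r + 5) − 5 = 6·2^r + 10 − 5 = 3·2^{r+1} + 5.
Hence b_k = 3·2^k + 5 for every k ≥ 1, by induction.

b_k = 3·2^k + 5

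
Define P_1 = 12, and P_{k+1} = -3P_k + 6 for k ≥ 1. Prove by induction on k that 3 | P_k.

Base case: P_1 = 12 = 3·4, so 3 | P_1.
Assume 3 | P_j, so P_j = 3t for some integer t.
Then P_{j+1} = -3P_j + 6 = -3·(3t) + 6 = 3(-3t + 2), so 3 | P_{j+1}.
This completes the inductive step, so 3 | P_k for all k ≥ 1.

3 | P_k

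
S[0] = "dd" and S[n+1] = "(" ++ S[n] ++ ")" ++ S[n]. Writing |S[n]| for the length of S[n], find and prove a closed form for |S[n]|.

Claim: |S[n]| = 2^{n+2} − 2.

Base case: |S[0]| = 2, and 2^{0+2} − 2 = 2.
Assume |S[k]| = 2^{k+2} − 2.
Then |S[k+1]| = 1 + |S[k]| + 1 + |S[k]| = 2|S[k]| + 2 = 2(2^{k+2} − 2) + 2 = 2^{k+3} − 4 + 2 = 2^{k+3} − 2.
So the formula holds for k+1, and by induction |S[n]| = 2^{n+2} − 2 for all n ≥ 0.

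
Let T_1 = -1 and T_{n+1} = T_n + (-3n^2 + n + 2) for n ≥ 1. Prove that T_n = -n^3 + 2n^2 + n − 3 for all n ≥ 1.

Base case: T_1 = -1, and -1^3 + 2·1^2 + 1 − 3 = -1.
Assume T_j = -j^3 + 2j^2 + j − 3.
Then T_{j+1} = T_j + (-3j^2 + j + 2) = (-j^3 + 2j^2 + j − 3) + (-3j^2 + j + 2) = -j^3 − j^2 + 2j − 1,
and -(j+1)^3 + 2·(j+1)^2 + (j+1) − 3 = -j^3 − j^2 + 2j − 1.
By induction, T_n = -n^3 + 2n^2 + n − 3 for all n ≥ 1.

T_n = -n^3 + 2n^2 + n − 3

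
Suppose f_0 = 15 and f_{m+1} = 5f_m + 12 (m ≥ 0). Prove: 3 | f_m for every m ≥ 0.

Base case: f_0 = 15 = 3·5, so 3 | f_0.
Assume 3 | f_k, so f_k = 3t for some integer t.
Then f_{k+1} = 5f_k + 12 = 5·(3t) + 12 = 3(5t + 4), so 3 | f_{k+1}.
So the property holds for k+1, and by induction 3 | f_m for all m ≥ 0.

3 | f_m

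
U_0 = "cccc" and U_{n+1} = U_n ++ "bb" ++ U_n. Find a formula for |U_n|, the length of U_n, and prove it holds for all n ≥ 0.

Claim: |U_n| = 6·2^n − 2.

Base case: |U_0| = 4, and 6·2^0 − 2 = 4.
Assume |U_m| = 6·2^m − 2.
Then |U_{m+1}| = |U_m| + 2 + |U_m| = 2|U_m| + 2 = 2(6·2^m − 2) + 2 = 6·2^{m+1} − 4 + 2 = 6·2^{m+1} − 2.
So the formula holds for m+1, and by induction |U_n| = 6·2^n − 2 for all n ≥ 0.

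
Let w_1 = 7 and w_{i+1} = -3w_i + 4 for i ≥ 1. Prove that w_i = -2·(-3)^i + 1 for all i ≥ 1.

Base case: w_1 = 7, and -2·(-3)^1 + 1 = 6 + 1 = 7.
Assume w_r = -2·(-3)^r + 1 for some r ≥ 1.
Then w_{r+1} = -3w_r + 4 = -3·(-2·(-3)^r + 1) + 4 = 6·(-3)^r − 3 + 4 = -2·(-3)^{r+1} + 1.
By induction, w_i = -2·(-3)^i + 1 for all i ≥ 1.

w_i = -2·(-3)^i + 1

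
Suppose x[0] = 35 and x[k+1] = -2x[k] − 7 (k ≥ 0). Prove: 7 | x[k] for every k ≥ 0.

Base case: x[0] = 35 = 7·5, so 7 | x[0].
Assume 7 | x[j], so x[j] = 7t for some integer t.
Then x[j+1] = -2x[j] − 7 = -2·(7t) − 7 = 7(-2t − 1), so 7 | x[j+1].
Hence 7 | x[k] for every k ≥ 0, by induction.

7 | x[k]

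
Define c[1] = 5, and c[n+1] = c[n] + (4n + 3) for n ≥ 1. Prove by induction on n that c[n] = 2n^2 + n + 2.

Base case: c[1] = 5, and 2·1^2 + 1 + 2 = 5.
Assume c[k] = 2k^2 + k + 2.
Then c[k+1] = c[k] + (4k + 3) = (2k^2 + k + 2) + (4k + 3) = 2k^2 + 5k + 5,
and 2·(k+1)^2 + (k+1) + 2 = 2k^2 + 5k + 5.
This completes the inductive step, so c[n] = 2n^2 + n + 2 for all n ≥ 1.

c[n] = 2n^2 + n + 2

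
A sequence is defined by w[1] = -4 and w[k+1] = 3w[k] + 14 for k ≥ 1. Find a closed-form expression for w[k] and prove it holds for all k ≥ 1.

Claim: w[k] = 3^k − 7.

Base case: w[1] = -4, and 3^1 − 7 = 3 − 7 = -4.
Assume w[j] = 3^j − 7 for some j ≥ 1.
Then w[j+1] = 3w[j] + 14 = 3·(3^j − 7) + 14 = 3^{j+1} − 21 + 14 = 3^{j+1} − 7.
This completes the inductive step, so w[k] = 3^k − 7 for all k ≥ 1.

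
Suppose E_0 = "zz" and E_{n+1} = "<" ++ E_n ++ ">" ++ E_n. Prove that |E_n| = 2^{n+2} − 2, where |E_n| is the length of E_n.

Base case: |E_0| = 2, and 2^{0+2} − 2 = 2.
Assume |E_m| = 2^{m+2} − 2.
Then |E_{m+1}| = 1 + |E_m| + 1 + |E_m| = 2|E_m| + 2 = 2(2^{m+2} − 2) + 2 = 2^{m+3} − 4 + 2 = 2^{m+3} − 2.
This completes the inductive step, so |E_n| = 2^{n+2} − 2 for all n ≥ 0.

|E_n| = 2^{n+2} − 2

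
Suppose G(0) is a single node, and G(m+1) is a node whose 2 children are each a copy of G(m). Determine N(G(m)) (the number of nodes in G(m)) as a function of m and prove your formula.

Claim: N(G(m)) = 2^{m+1} − 1.

Base case: N(G(0)) = 1, and 2^{0+1} − 1 = 1.
Assume N(G(k)) = 2^{k+1} − 1.
Then N(G(k+1)) = 1 + 2N(G(k)) = 1 + 2(2^{k+1} − 1) = 2^{k+2} − 2 + 1 = 2^{k+2} − 1.
Hence N(G(m)) = 2^{m+1} − 1 for every m ≥ 0, by induction.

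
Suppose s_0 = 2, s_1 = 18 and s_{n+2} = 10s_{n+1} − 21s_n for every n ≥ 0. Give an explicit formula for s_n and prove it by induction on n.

Claim: s_n = 3·7^n − 3^n.

Base cases: s_0 = 2 and 3·7^0 − 3^0 = 2; s_1 = 18 and 3·7^1 − 3^1 = 18.
Assume s_j = 3·7^j − 3^j for all 0 ≤ j ≤ m, where m ≥ 1.
Then s_{m+1} = 10s_m − 21s_{m−1} = 10·(3·7^m − 3^m) − 21·(3·7^{m−1} − 3^{m−1}) = 3·(10·7 − 21)7^{m−1} − (10·3 − 21)3^{m−1} = 147·7^{m−1} − 9·3^{m−1} = 3·7^{m+1} − 3^{m+1}.
So the formula holds for m+1, and by strong induction s_n = 3·7^n − 3^n for all n ≥ 0.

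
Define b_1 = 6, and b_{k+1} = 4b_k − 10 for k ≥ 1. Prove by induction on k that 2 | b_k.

Base case: b_1 = 6 = 2·3, so 2 | b_1.
Assume 2 | b_m, so b_m = 2t for some integer t.
Then b_{m+1} = 4b_m − 10 = 4·(2t) − 10 = 2(4t − 5), so 2 | b_{m+1}.
So the property holds for m+1, and by induction 2 | b_k for all k ≥ 1.

2 | b_k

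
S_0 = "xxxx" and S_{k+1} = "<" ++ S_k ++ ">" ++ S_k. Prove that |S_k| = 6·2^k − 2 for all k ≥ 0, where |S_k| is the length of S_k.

Base case: |S_0| = 4, and 6·2^0 − 2 = 4.
Assume |S_j| = 6·2^j − 2.
Then |S_{j+1}| = 1 + |S_j| + 1 + |S_j| = 2|S_j| + 2 = 2(6·2^j − 2) + 2 = 6·2^{j+1} − 4 + 2 = 6·2^{j+1} − 2.
Hence |S_k| = 6·2^k − 2 for every k ≥ 0, by induction.

|S_k| = 6·2^k − 2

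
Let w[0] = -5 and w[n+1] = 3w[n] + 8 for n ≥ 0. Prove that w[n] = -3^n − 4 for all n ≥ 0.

Base case: w[0] = -5, and -3^0 − 4 = -1 − 4 = -5.
Assume w[k] = -3^k − 4 for some k ≥ 0.
Then w[k+1] = 3w[k] + 8 = 3·(-3^k − 4) + 8 = -3^{k+1} − 12 + 8 = -3^{k+1} − 4.
This completes the inductive step, so w[n] = -3^n − 4 for all n ≥ 0.

w[n] = -3^n − 4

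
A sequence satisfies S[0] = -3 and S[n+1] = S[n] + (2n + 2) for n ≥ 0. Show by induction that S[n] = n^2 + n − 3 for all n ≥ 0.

Base case: S[0] = -3, and 0^2 + 0 − 3 = -3.
Assume S[m] = m^2 + m − 3.
Then S[m+1] = S[m] + (2m + 2) = (m^2 + m − 3) + (2m + 2) = m^2 + 3m − 1,
and (m+1)^2 + (m+1) − 3 = m^2 + 3m − 1.
By induction, S[n] = n^2 + n − 3 for all n ≥ 0.

S[n] = n^2 + n − 3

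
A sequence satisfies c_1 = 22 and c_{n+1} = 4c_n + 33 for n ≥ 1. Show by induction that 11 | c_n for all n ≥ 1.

Base case: c_1 = 22 = 11·2, so 11 | c_1.
Assume 11 | c_m, so c_m = 11t for some integer t.
Then c_{m+1} = 4c_m + 33 = 4·(11t) + 33 = 11(4t + 3), so 11 | c_{m+1}.
By induction, 11 | c_n for all n ≥ 1.

11 | c_n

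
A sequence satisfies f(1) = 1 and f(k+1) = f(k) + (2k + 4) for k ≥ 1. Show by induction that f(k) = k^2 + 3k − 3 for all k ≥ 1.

Base case: f(1) = 1, and 1^2 + 3·1 − 3 = 1.
Assume f(j) = j^2 + 3j − 3.
Then f(j+1) = f(j) + (2j + 4) = (j^2 + 3j − 3) + (2j + 4) = j^2 + 5j + 1,
and (j+1)^2 + 3·(j+1) − 3 = j^2 + 5j + 1.
Hence f(k) = k^2 + 3k − 3 for every k ≥ 1, by induction.

f(k) = k^2 + 3k − 3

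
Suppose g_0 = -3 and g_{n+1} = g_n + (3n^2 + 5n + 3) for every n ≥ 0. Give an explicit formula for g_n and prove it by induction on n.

Claim: g_n = n^3 + n^2 + n − 3.

Base case: g_0 = -3, and 0^3 + 0^2 + 0 − 3 = -3.
Assume g_j = j^3 + j^2 + j − 3.
Then g_{j+1} = g_j + (3j^2 + 5j + 3) = (j^3 + j^2 + j − 3) + (3j^2 + 5j + 3) = j^3 + 4j^2 + 6j,
and (j+1)^3 + (j+1)^2 + (j+1) − 3 = j^3 + 4j^2 + 6j.
By induction, g_n = n^3 + n^2 + n − 3 for all n ≥ 0.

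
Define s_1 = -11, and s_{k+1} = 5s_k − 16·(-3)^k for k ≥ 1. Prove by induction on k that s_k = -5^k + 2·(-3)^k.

Base case: s_1 = -11, and -5^1 + 2·(-3)^1 = -5 − 6 = -11.
Assume s_j = -5^j + 2·(-3)^j for some j ≥ 1.
Then s_{j+1} = 5s_j − 16·(-3)^j = 5·(-5^j + 2·(-3)^j) − 16·(-3)^j = -5^{j+1} + 10·(-3)^j − 16·(-3)^j = -5^{j+1} − 6·(-3)^j = -5^{j+1} + 2·(-3)^{j+1}.
So the formula holds for j+1, and by induction s_k = -5^k + 2·(-3)^k for all k ≥ 1.

s_k = -5^k + 2·(-3)^k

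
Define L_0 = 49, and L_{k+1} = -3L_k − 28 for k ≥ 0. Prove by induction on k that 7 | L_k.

Base case: L_0 = 49 = 7·7, so 7 | L_0.
Assume 7 | L_m, so L_m = 7t for some integer t.
Then L_{m+1} = -3L_m − 28 = -3·(7t) − 28 = 7(-3t − 4), so 7 | L_{m+1}.
Hence 7 | L_k for every k ≥ 0, by induction.

7 | L_k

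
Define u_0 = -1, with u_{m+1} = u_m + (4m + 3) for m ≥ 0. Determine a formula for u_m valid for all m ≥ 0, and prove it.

Claim: u_m = 2m^2 + m − 1.

Base case: u_0 = -1, and 2·0^2 + 0 − 1 = -1.
Assume u_j = 2j^2 + j − 1.
Then u_{j+1} = u_j + (4j + 3) = (2j^2 + j − 1) + (4j + 3) = 2j^2 + 5j + 2,
and 2·(j+1)^2 + (j+1) − 1 = 2j^2 + 5j + 2.
By induction, u_m = 2m^2 + m − 1 for all m ≥ 0.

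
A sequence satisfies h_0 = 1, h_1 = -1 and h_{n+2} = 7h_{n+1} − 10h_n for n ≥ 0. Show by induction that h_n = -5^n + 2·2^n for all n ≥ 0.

Base cases: h_0 = 1 and -5^0 + 2·2^0 = 1; h_1 = -1 and -5^1 + 2·2^1 = -1.
Assume h_j = -5^j + 2·2^j for all 0 ≤ j ≤ m, where m ≥ 1.
Then h_{m+1} = 7h_m − 10h_{m−1} = 7·(-5^m + 2·2^m) − 10·(-5^{m−1} + 2·2^{m−1}) = -(7·5 − 10)5^{m−1} + 2·(7·2 − 10)2^{m−1} = -25·5^{m−1} + 8·2^{m−1} = -5^{m+1} + 2·2^{m+1}.
Hence h_n = -5^n + 2·2^n for every n ≥ 0, by strong induction.

h_n = -5^n + 2·2^n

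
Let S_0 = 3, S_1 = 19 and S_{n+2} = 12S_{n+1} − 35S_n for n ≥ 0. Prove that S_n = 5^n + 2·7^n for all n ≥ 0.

Base cases: S_0 = 3 and 5^0 + 2·7^0 = 3; S_1 = 19 and 5^1 + 2·7^1 = 19.
Assume S_j = 5^j + 2·7^j for all 0 ≤ j ≤ r, where r ≥ 1.
Then S_{r+1} = 12S_r − 35S_{r−1} = 12·(5^r + 2·7^r) − 35·(5^{r−1} + 2·7^{r−1}) = (12·5 − 35)5^{r−1} + 2·(12·7 − 35)7^{r−1} = 25·5^{r−1} + 98·7^{r−1} = 5^{r+1} + 2·7^{r+1}.
By strong induction, S_n = 5^n + 2·7^n for all n ≥ 0.

S_n = 5^n + 2·7^n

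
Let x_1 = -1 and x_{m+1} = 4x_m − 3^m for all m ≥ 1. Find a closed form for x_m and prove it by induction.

Claim: x_m = -4^m + 3^m.

Base case: x_1 = -1, and -4^1 + 3^1 = -4 + 3 = -1.
Assume x_r = -4^r + 3^r for some r ≥ 1.
Then x_{r+1} = 4x_r − 3^r = 4·(-4^r + 3^r) − 3^r = -4^{r+1} + 4·3^r − 3^r = -4^{r+1} + 3·3^r = -4^{r+1} + 3^{r+1}.
So the formula holds for r+1, and by induction x_m = -4^m + 3^m for all m ≥ 1.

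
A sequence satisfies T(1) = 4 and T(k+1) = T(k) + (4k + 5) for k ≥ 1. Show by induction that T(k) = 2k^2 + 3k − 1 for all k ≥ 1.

Base case: T(1) = 4, and 2·1^2 + 3·1 − 1 = 4.
Assume T(m) = 2m^2 + 3m − 1.
Then T(m+1) = T(m) + (4m + 5) = (2m^2 + 3m − 1) + (4m + 5) = 2m^2 + 7m + 4,
and 2·(m+1)^2 + 3·(m+1) − 1 = 2m^2 + 7m + 4.
By induction, T(k) = 2k^2 + 3k − 1 for all k ≥ 1.

T(k) = 2k^2 + 3k − 1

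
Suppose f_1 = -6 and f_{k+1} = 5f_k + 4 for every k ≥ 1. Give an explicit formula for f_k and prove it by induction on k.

Claim: f_k = -5^k − 1.

Base case: f_1 = -6, and -5^1 − 1 = -5 − 1 = -6.
Assume f_m = -5^m − 1 for some m ≥ 1.
Then f_{m+1} = 5f_m + 4 = 5·(-5^m − 1) + 4 = -5^{m+1} − 5 + 4 = -5^{m+1} − 1.
By induction, f_k = -5^k − 1 for all k ≥ 1.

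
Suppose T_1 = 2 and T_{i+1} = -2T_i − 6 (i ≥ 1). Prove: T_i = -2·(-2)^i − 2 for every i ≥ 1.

Base case: T_1 = 2, and -2·(-2)^1 − 2 = 4 − 2 = 2.
Assume T_r = -2·(-2)^r − 2 for some r ≥ 1.
Then T_{r+1} = -2T_r − 6 = -2·(-2·(-2)^r − 2) − 6 = 4·(-2)^r + 4 − 6 = -2·(-2)^{r+1} − 2.
By induction, T_i = -2·(-2)^i − 2 for all i ≥ 1.

T_i = -2·(-2)^i − 2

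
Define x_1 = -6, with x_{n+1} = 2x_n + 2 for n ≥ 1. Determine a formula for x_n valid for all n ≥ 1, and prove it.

Claim: x_n = -2^{n+1} − 2.

Base case: x_1 = -6, and -2^{1+1} − 2 = -4 − 2 = -6.
Assume x_m = -2^{m+1} − 2 for some m ≥ 1.
Then x_{m+1} = 2x_m + 2 = 2·(-2^{m+1} − 2) + 2 = -2^{m+2} − 4 + 2 = -2^{m+2} − 2.
By induction, x_n = -2^{n+1} − 2 for all n ≥ 1.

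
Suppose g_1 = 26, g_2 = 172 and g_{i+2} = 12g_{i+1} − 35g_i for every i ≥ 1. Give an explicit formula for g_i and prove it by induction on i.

Claim: g_i = 3·7^i + 5^i.

Base cases: g_1 = 26 and 3·7^1 + 5^1 = 26; g_2 = 172 and 3·7^2 + 5^2 = 172.
Assume g_j = 3·7^j + 5^j for all 1 ≤ j ≤ r, where r ≥ 2.
Then g_{r+1} = 12g_r − 35g_{r−1} = 12·(3·7^r + 5^r) − 35·(3·7^{r−1} + 5^{r−1}) = 3·(12·7 − 35)7^{r−1} + (12·5 − 35)5^{r−1} = 147·7^{r−1} + 25·5^{r−1} = 3·7^{r+1} + 5^{r+1}.
Hence g_i = 3·7^i + 5^i for every i ≥ 1, by strong induction.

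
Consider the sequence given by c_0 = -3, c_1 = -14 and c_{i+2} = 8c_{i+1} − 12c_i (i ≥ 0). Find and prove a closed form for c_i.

Claim: c_i = -2^i − 2·6^i.

Base cases: c_0 = -3 and -2^0 − 2·6^0 = -3; c_1 = -14 and -2^1 − 2·6^1 = -14.
Assume c_j = -2^j − 2·6^j for all 0 ≤ j ≤ r, where r ≥ 1.
Then c_{r+1} = 8c_r − 12c_{r−1} = 8·(-2^r − 2·6^r) − 12·(-2^{r−1} − 2·6^{r−1}) = -(8·2 − 12)2^{r−1} − 2·(8·6 − 12)6^{r−1} = -4·2^{r−1} − 72·6^{r−1} = -2^{r+1} − 2·6^{r+1}.
So the formula holds for r+1, and by strong induction c_i = -2^i − 2·6^i for all i ≥ 0.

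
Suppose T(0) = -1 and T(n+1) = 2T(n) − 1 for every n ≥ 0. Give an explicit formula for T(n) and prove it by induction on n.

Claim: T(n) = -2^{n+1} + 1.

Base case: T(0) = -1, and -2^{0+1} + 1 = -2 + 1 = -1.
Assume T(j) = -2^{j+1} + 1 for some j ≥ 0.
Then T(j+1) = 2T(j) − 1 = 2·(-2^{j+1} + 1) − 1 = -2^{j+2} + 2 − 1 = -2^{j+2} + 1.
So the formula holds for j+1, and by induction T(n) = -2^{n+1} + 1 for all n ≥ 0.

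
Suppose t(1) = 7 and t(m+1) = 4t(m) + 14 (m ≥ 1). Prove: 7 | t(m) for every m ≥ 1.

Base case: t(1) = 7 = 7·1, so 7 | t(1).
Assume 7 | t(r), so t(r) = 7s for some integer s.
Then t(r+1) = 4t(r) + 14 = 4·(7s) + 14 = 7(4s + 2), so 7 | t(r+1).
So the property holds for r+1, and by induction 7 | t(m) for all m ≥ 1.

7 | t(m)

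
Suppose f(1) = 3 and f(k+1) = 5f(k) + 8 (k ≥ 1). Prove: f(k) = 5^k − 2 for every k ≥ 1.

Base case: f(1) = 3, and 5^1 − 2 = 5 − 2 = 3.
Assume f(r) = 5^r − 2 for some r ≥ 1.
Then f(r+1) = 5f(r) + 8 = 5·(5^r − 2) + 8 = 5^{r+1} − 10 + 8 = 5^{r+1} − 2.
By induction, f(k) = 5^k − 2 for all k ≥ 1.

f(k) = 5^k − 2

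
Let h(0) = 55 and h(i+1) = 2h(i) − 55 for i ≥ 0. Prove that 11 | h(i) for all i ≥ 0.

Base case: h(0) = 55 = 11·5, so 11 | h(0).
Assume 11 | h(m), so h(m) = 11t for some integer t.
Then h(m+1) = 2h(m) − 55 = 2·(11t) − 55 = 11(2t − 5), so 11 | h(m+1).
Hence 11 | h(i) for every i ≥ 0, by induction.

11 | h(i)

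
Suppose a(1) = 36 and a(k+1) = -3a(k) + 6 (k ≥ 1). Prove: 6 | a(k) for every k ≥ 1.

Base case: a(1) = 36 = 6·6, so 6 | a(1).
Assume 6 | a(j), so a(j) = 6t for some integer t.
Then a(j+1) = -3a(j) + 6 = -3·(6t) + 6 = 6(-3t + 1), so 6 | a(j+1).
This completes the inductive step, so 6 | a(k) for all k ≥ 1.

6 | a(k)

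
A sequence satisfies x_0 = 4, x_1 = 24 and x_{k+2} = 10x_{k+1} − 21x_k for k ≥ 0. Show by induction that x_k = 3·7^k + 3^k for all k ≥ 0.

Base cases: x_0 = 4 and 3·7^0 + 3^0 = 4; x_1 = 24 and 3·7^1 + 3^1 = 24.
Assume x_j = 3·7^j + 3^j for all 0 ≤ j ≤ m, where m ≥ 1.
Then x_{m+1} = 10x_m − 21x_{m−1} = 10·(3·7^m + 3^m) − 21·(3·7^{m−1} + 3^{m−1}) = 3·(10·7 − 21)7^{m−1} + (10·3 − 21)3^{m−1} = 147·7^{m−1} + 9·3^{m−1} = 3·7^{m+1} + 3^{m+1}.
So the formula holds for m+1, and by strong induction x_k = 3·7^k + 3^k for all k ≥ 0.

x_k = 3·7^k + 3^k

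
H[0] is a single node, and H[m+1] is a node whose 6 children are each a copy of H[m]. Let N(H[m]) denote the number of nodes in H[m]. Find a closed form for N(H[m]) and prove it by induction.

Claim: N(H[m]) = (6^{m+1} − 1)/5.

Base case: N(H[0]) = 1, and (6^{0+1} − 1)/5 = 1.
Assume N(H[k]) = (6^{k+1} − 1)/5.
Then N(H[k+1]) = 1 + 6N(H[k]) = 1 + 6·(6^{k+1} − 1)/5 = 1 + (6^{k+2} − 6)/5 = (5 + 6^{k+2} − 6)/5 = (6^{k+2} − 1)/5.
This completes the inductive step, so N(H[m]) = (6^{m+1} − 1)/5 for all m ≥ 0.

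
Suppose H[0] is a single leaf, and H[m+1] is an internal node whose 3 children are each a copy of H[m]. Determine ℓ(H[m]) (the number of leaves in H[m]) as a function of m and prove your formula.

Claim: ℓ(H[m]) = 3^m.

Base case: ℓ(H[0]) = 1, and 3^0 = 1.
Assume ℓ(H[k]) = 3^k.
Then ℓ(H[k+1]) = 3·ℓ(H[k]) = 3·3^k = 3^{k+1}.
So the formula holds for k+1, and by induction ℓ(H[m]) = 3^m for all m ≥ 0.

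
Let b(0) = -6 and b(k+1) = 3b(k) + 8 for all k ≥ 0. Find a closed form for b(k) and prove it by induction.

Claim: b(k) = -2·3^k − 4.

Base case: b(0) = -6, and -2·3^0 − 4 = -2 − 4 = -6.
Assume b(m) = -2·3^m − 4 for some m ≥ 0.
Then b(m+1) = 3b(m) + 8 = 3·(-2·3^m − 4) + 8 = -6·3^m − 12 + 8 = -2·3^{m+1} − 4.
By induction, b(k) = -2·3^k − 4 for all k ≥ 0.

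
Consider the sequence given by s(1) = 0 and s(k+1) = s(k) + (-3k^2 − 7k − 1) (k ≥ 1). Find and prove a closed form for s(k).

Claim: s(k) = -k^3 − 2k^2 + 2k + 1.

Base case: s(1) = 0, and -1^3 − 2·1^2 + 2·1 + 1 = 0.
Assume s(j) = -j^3 − 2j^2 + 2j + 1.
Then s(j+1) = s(j) + (-3j^2 − 7j − 1) = (-j^3 − 2j^2 + 2j + 1) + (-3j^2 − 7j − 1) = -j^3 − 5j^2 − 5j,
and -(j+1)^3 − 2·(j+1)^2 + 2·(j+1) + 1 = -j^3 − 5j^2 − 5j.
Hence s(k) = -k^3 − 2k^2 + 2k + 1 for every k ≥ 1, by induction.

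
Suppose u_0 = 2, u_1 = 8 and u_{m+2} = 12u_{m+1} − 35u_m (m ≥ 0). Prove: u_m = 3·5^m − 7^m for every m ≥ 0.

Base cases: u_0 = 2 and 3·5^0 − 7^0 = 2; u_1 = 8 and 3·5^1 − 7^1 = 8.
Assume u_j = 3·5^j − 7^j for all 0 ≤ j ≤ k, where k ≥ 1.
Then u_{k+1} = 12u_k − 35u_{k−1} = 12·(3·5^k − 7^k) − 35·(3·5^{k−1} − 7^{k−1}) = 3·(12·5 − 35)5^{k−1} − (12·7 − 35)7^{k−1} = 75·5^{k−1} − 49·7^{k−1} = 3·5^{k+1} − 7^{k+1}.
So the formula holds for k+1, and by strong induction u_m = 3·5^m − 7^m for all m ≥ 0.

u_m = 3·5^m − 7^m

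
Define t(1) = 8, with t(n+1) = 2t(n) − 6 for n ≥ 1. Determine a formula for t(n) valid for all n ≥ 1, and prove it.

Claim: t(n) = 2^n + 6.

Base case: t(1) = 8, and 2^1 + 6 = 2 + 6 = 8.
Assume t(k) = 2^k + 6 for some k ≥ 1.
Then t(k+1) = 2t(k) − 6 = 2·(2^k + 6) − 6 = 2^{k+1} + 12 − 6 = 2^{k+1} + 6.
By induction, t(n) = 2^n + 6 for all n ≥ 1.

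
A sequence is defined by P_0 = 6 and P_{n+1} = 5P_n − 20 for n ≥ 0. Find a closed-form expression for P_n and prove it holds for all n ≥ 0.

Claim: P_n = 5^n + 5.

Base case: P_0 = 6, and 5^0 + 5 = 1 + 5 = 6.
Assume P_r = 5^r + 5 for some r ≥ 0.
Then P_{r+1} = 5P_r − 20 = 5·(5^r + 5) − 20 = 5^{r+1} + 25 − 20 = 5^{r+1} + 5.
This completes the inductive step, so P_n = 5^n + 5 for all n ≥ 0.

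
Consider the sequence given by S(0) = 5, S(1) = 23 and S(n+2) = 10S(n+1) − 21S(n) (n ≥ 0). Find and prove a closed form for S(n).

Claim: S(n) = 3·3^n + 2·7^n.

Base cases: S(0) = 5 and 3·3^0 + 2·7^0 = 5; S(1) = 23 and 3·3^1 + 2·7^1 = 23.
Assume S(i) = 3·3^i + 2·7^i for all 0 ≤ i ≤ j, where j ≥ 1.
Then S(j+1) = 10S(j) − 21S(j−1) = 10·(3·3^j + 2·7^j) − 21·(3·3^{j−1} + 2·7^{j−1}) = 3·(10·3 − 21)3^{j−1} + 2·(10·7 − 21)7^{j−1} = 27·3^{j−1} + 98·7^{j−1} = 3·3^{j+1} + 2·7^{j+1}.
So the formula holds for j+1, and by strong induction S(n) = 3·3^n + 2·7^n for all n ≥ 0.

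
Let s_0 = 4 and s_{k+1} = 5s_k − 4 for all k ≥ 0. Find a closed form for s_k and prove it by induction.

Claim: s_k = 3·5^k + 1.

Base case: s_0 = 4, and 3·5^0 + 1 = 3 + 1 = 4.
Assume s_m = 3·5^m + 1 for some m ≥ 0.
Then s_{m+1} = 5s_m − 4 = 5·(3·5^m + 1) − 4 = 15·5^m + 5 − 4 = 3·5^{m+1} + 1.
This completes the inductive step, so s_k = 3·5^k + 1 for all k ≥ 0.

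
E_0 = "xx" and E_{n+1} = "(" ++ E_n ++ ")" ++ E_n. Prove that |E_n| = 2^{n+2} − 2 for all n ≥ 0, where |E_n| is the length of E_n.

Base case: |E_0| = 2, and 2^{0+2} − 2 = 2.
Assume |E_j| = 2^{j+2} − 2.
Then |E_{j+1}| = 1 + |E_j| + 1 + |E_j| = 2|E_j| + 2 = 2(2^{j+2} − 2) + 2 = 2^{j+3} − 4 + 2 = 2^{j+3} − 2.
So the formula holds for j+1, and by induction |E_n| = 2^{n+2} − 2 for all n ≥ 0.

|E_n| = 2^{n+2} − 2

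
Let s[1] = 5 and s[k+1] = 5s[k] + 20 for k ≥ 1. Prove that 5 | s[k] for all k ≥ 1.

Base case: s[1] = 5 = 5·1, so 5 | s[1].
Assume 5 | s[m], so s[m] = 5t for some integer t.
Then s[m+1] = 5s[m] + 20 = 5·(5t) + 20 = 5(5t + 4), so 5 | s[m+1].
Hence 5 | s[k] for every k ≥ 1, by induction.

5 | s[k]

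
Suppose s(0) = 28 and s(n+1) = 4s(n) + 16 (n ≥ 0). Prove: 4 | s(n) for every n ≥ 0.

Base case: s(0) = 28 = 4·7, so 4 | s(0).
Assume 4 | s(k), so s(k) = 4t for some integer t.
Then s(k+1) = 4s(k) + 16 = 4·(4t) + 16 = 4(4t + 4), so 4 | s(k+1).
By induction, 4 | s(n) for all n ≥ 0.

4 | s(n)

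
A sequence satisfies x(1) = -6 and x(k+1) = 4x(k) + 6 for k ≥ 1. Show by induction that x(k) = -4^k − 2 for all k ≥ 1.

Base case: x(1) = -6, and -4^1 − 2 = -4 − 2 = -6.
Assume x(j) = -4^j − 2 for some j ≥ 1.
Then x(j+1) = 4x(j) + 6 = 4·(-4^j − 2) + 6 = -4^{j+1} − 8 + 6 = -4^{j+1} − 2.
By induction, x(k) = -4^k − 2 for all k ≥ 1.

x(k) = -4^k − 2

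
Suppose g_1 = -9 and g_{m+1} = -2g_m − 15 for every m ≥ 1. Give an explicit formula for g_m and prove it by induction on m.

Claim: g_m = 2·(-2)^m − 5.

Base case: g_1 = -9, and 2·(-2)^1 − 5 = -4 − 5 = -9.
Assume g_r = 2·(-2)^r − 5 for some r ≥ 1.
Then g_{r+1} = -2g_r − 15 = -2·(2·(-2)^r − 5) − 15 = -4·(-2)^r + 10 − 15 = 2·(-2)^{r+1} − 5.
By induction, g_m = 2·(-2)^m − 5 for all m ≥ 1.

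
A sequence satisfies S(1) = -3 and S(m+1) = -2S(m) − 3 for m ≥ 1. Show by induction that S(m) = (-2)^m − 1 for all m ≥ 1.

Base case: S(1) = -3, and (-2)^1 − 1 = -2 − 1 = -3.
Assume S(k) = (-2)^k − 1 for some k ≥ 1.
Then S(k+1) = -2S(k) − 3 = -2·((-2)^k − 1) − 3 = -2·(-2)^k + 2 − 3 = (-2)^{k+1} − 1.
So the formula holds for k+1, and by induction S(m) = (-2)^m − 1 for all m ≥ 1.

S(m) = (-2)^m − 1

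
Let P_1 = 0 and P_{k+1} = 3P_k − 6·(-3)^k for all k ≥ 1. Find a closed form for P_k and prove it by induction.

Claim: P_k = 3^k + (-3)^k.

Base case: P_1 = 0, and 3^1 + (-3)^1 = 3 − 3 = 0.
Assume P_r = 3^r + (-3)^r for some r ≥ 1.
Then P_{r+1} = 3P_r − 6·(-3)^r = 3·(3^r + (-3)^r) − 6·(-3)^r = 3^{r+1} + 3·(-3)^r − 6·(-3)^r = 3^{r+1} − 3·(-3)^r = 3^{r+1} + (-3)^{r+1}.
By induction, P_k = 3^k + (-3)^k for all k ≥ 1.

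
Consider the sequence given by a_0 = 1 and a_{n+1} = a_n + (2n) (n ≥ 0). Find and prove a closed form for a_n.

Claim: a_n = n^2 − n + 1.

Base case: a_0 = 1, and 0^2 − 0 + 1 = 1.
Assume a_j = j^2 − j + 1.
Then a_{j+1} = a_j + (2j) = (j^2 − j + 1) + (2j) = j^2 + j + 1,
and (j+1)^2 − (j+1) + 1 = j^2 + j + 1.
This completes the inductive step, so a_n = n^2 − n + 1 for all n ≥ 0.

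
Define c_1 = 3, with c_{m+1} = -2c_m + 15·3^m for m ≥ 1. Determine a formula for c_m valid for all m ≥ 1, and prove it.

Claim: c_m = 3·(-2)^m + 3·3^m.

Base case: c_1 = 3, and 3·(-2)^1 + 3·3^1 = -6 + 9 = 3.
Assume c_r = 3·(-2)^r + 3·3^r for some r ≥ 1.
Then c_{r+1} = -2c_r + 15·3^r = -2·(3·(-2)^r + 3·3^r) + 15·3^r = 3·(-2)^{r+1} − 6·3^r + 15·3^r = 3·(-2)^{r+1} + 9·3^r = 3·(-2)^{r+1} + 3·3^{r+1}.
This completes the inductive step, so c_m = 3·(-2)^m + 3·3^m for all m ≥ 1.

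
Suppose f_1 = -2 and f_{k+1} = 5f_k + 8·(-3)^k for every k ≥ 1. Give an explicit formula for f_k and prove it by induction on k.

Claim: f_k = -5^k − (-3)^k.

Base case: f_1 = -2, and -5^1 − (-3)^1 = -5 + 3 = -2.
Assume f_r = -5^r − (-3)^r for some r ≥ 1.
Then f_{r+1} = 5f_r + 8·(-3)^r = 5·(-5^r − (-3)^r) + 8·(-3)^r = -5^{r+1} − 5·(-3)^r + 8·(-3)^r = -5^{r+1} + 3·(-3)^r = -5^{r+1} − (-3)^{r+1}.
By induction, f_k = -5^k − (-3)^k for all k ≥ 1.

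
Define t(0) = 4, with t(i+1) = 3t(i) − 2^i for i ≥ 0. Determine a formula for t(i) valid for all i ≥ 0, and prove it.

Claim: t(i) = 3·3^i + 2^i.

Base case: t(0) = 4, and 3·3^0 + 2^0 = 3 + 1 = 4.
Assume t(m) = 3·3^m + 2^m for some m ≥ 0.
Then t(m+1) = 3t(m) − 2^m = 3·(3·3^m + 2^m) − 2^m = 3·3^{m+1} + 3·2^m − 2^m = 3·3^{m+1} + 2·2^m = 3·3^{m+1} + 2^{m+1}.
By induction, t(i) = 3·3^i + 2^i for all i ≥ 0.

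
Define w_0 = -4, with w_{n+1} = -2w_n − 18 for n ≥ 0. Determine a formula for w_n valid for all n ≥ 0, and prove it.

Claim: w_n = 2·(-2)^n − 6.

Base case: w_0 = -4, and 2·(-2)^0 − 6 = 2 − 6 = -4.
Assume w_j = 2·(-2)^j − 6 for some j ≥ 0.
Then w_{j+1} = -2w_j − 18 = -2·(2·(-2)^j − 6) − 18 = -4·(-2)^j + 12 − 18 = 2·(-2)^{j+1} − 6.
This completes the inductive step, so w_n = 2·(-2)^n − 6 for all n ≥ 0.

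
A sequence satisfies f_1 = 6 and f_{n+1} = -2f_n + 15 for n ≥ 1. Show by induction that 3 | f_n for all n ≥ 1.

Base case: f_1 = 6 = 3·2, so 3 | f_1.
Assume 3 | f_m, so f_m = 3t for some integer t.
Then f_{m+1} = -2f_m + 15 = -2·(3t) + 15 = 3(-2t + 5), so 3 | f_{m+1}.
Hence 3 | f_n for every n ≥ 1, by induction.

3 | f_n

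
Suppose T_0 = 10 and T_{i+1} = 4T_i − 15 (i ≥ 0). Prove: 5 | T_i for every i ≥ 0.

Base case: T_0 = 10 = 5·2, so 5 | T_0.
Assume 5 | T_k, so T_k = 5t for some integer t.
Then T_{k+1} = 4T_k − 15 = 4·(5t) − 15 = 5(4t − 3), so 5 | T_{k+1}.
So the property holds for k+1, and by induction 5 | T_i for all i ≥ 0.

5 | T_i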